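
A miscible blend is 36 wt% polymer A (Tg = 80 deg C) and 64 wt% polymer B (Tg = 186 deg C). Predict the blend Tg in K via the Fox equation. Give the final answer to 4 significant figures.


1/Tg = w1/Tg1 + w2/Tg2 (in Kelvin)
Tg1 = 353.15 K, Tg2 = 459.15 K
1/Tg = 0.36/353.15 + 0.64/459.15
Tg = 414.4 K


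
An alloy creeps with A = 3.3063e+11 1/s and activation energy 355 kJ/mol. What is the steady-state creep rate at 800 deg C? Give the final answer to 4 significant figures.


rate = A * exp(-Q / (R*T))
T = 800 + 273.15 = 1073.15 K
rate = 3.3063e+11 * exp(-355e3 / (8.314 * 1073.15))
rate = 1.735e-06 1/s


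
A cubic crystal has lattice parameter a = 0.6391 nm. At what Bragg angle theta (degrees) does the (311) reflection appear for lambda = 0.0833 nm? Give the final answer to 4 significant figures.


d = a / sqrt(h^2+k^2+l^2)
d = 0.6391 / sqrt(11) = 0.192696 nm
lambda = 2*d*sin(theta)  =>  sin(theta) = lambda / (2*d)
sin(theta) = 0.0833 / (2 * 0.192696) = 0.216144
theta = 12.48 deg


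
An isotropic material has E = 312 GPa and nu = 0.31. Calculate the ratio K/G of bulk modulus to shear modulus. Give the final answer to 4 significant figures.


G = E / (2*(1+nu))
G = 312 / (2*(1+0.31)) = 119.084 GPa
K = E / (3*(1-2*nu))
K = 312 / (3*(1-2*0.31)) = 273.684 GPa
K/G = 273.684 / 119.084 = 2.298


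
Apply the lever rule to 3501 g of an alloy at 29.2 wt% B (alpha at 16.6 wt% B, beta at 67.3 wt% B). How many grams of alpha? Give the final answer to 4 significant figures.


f_alpha = (C_beta - C0) / (C_beta - C_alpha)
f_alpha = (67.3 - 29.2) / (67.3 - 16.6) = 0.751479
m_alpha = f_alpha * m_total = 0.751479 * 3501 = 2631 g


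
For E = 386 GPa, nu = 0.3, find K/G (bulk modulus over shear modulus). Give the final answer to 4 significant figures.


G = E / (2*(1+nu))
G = 386 / (2*(1+0.3)) = 148.462 GPa
K = E / (3*(1-2*nu))
K = 386 / (3*(1-2*0.3)) = 321.667 GPa
K/G = 321.667 / 148.462 = 2.167


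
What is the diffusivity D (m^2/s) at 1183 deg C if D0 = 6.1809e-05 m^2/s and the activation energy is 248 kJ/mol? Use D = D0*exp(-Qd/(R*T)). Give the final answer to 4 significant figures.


D = D0 * exp(-Qd / (R*T))
T = 1456.15 K
D = 6.1809e-05 * exp(-248e3 / (8.314 * 1456.15))
D = 7.844e-14 m^2/s


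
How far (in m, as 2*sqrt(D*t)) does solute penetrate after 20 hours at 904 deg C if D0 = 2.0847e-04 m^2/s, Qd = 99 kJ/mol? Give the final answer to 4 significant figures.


Step 1: D = D0 * exp(-Qd/(R*T))
T = 1177.15 K
D = 2.0847e-04 * exp(-99e3 / (8.314 * 1177.15)) = 8.43096e-09 m^2/s
Step 2: L = 2*sqrt(D*t)
t = 20 h = 72000 s
L = 2*sqrt(8.43096e-09 * 72000) = 0.04928 m


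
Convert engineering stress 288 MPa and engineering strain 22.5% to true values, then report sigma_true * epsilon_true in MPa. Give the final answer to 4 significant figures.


sigma_true = sigma_eng * (1 + epsilon_eng)
sigma_true = 288 * (1 + 0.225) = 352.8 MPa
epsilon_true = ln(1 + epsilon_eng)
epsilon_true = ln(1 + 0.225) = 0.202941
sigma_true * epsilon_true = 352.8 * 0.202941 = 71.6 MPa


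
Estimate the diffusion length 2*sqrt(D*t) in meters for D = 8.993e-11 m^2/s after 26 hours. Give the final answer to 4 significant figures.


t = 26 hr = 93600 s
Diffusion length = 2*sqrt(D*t)
= 2*sqrt(8.993e-11 * 93600)
= 5.803e-03 m


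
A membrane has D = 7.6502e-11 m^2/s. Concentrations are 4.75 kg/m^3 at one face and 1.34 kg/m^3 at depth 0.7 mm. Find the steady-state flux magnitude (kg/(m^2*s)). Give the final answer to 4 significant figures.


J = -D * (dC/dx) = D * (C1 - C2) / dx
J = 7.6502e-11 * (4.75 - 1.34) / 7e-04
J = 3.727e-07 kg/(m^2*s)


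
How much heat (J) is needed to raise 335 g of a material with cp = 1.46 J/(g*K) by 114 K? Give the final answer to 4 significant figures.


Q = m * cp * dT
Q = 335 * 1.46 * 114
Q = 55760 J


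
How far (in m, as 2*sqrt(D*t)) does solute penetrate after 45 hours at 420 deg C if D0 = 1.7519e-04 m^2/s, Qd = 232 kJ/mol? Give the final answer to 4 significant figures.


Step 1: D = D0 * exp(-Qd/(R*T))
T = 693.15 K
D = 1.7519e-04 * exp(-232e3 / (8.314 * 693.15)) = 5.75097e-22 m^2/s
Step 2: L = 2*sqrt(D*t)
t = 45 h = 162000 s
L = 2*sqrt(5.75097e-22 * 162000) = 1.93e-08 m


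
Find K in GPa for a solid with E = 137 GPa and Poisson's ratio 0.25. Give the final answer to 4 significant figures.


K = E / (3*(1-2*nu))
K = 137 / (3*(1-2*0.25))
K = 91.33 GPa


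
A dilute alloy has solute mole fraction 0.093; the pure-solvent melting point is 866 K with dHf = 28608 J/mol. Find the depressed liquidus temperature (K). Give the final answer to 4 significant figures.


dT = R*Tm^2*x / dHf
dT = 8.314 * 866^2 * 0.093 / 28608
dT = 20.2694 K
T_new = 866 - 20.2694 = 845.7 K


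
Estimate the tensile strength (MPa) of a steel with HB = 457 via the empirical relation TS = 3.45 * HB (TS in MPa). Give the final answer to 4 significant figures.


TS (MPa) = 3.45 * HB
TS = 3.45 * 457
TS = 1577 MPa


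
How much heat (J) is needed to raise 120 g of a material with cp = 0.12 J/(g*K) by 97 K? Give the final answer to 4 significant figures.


Q = m * cp * dT
Q = 120 * 0.12 * 97
Q = 1397 J


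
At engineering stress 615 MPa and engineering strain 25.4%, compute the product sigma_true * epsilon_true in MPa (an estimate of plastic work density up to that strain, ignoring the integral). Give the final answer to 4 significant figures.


sigma_true = sigma_eng * (1 + epsilon_eng)
sigma_true = 615 * (1 + 0.254) = 771.21 MPa
epsilon_true = ln(1 + epsilon_eng)
epsilon_true = ln(1 + 0.254) = 0.226338
sigma_true * epsilon_true = 771.21 * 0.226338 = 174.6 MPa


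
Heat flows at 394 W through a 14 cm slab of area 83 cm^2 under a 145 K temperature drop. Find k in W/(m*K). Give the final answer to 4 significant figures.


k = Q*L / (A*dT)
L = 0.14 m, A = 8.3e-03 m^2
k = 394 * 0.14 / (8.3e-03 * 145)
k = 45.83 W/(m*K)


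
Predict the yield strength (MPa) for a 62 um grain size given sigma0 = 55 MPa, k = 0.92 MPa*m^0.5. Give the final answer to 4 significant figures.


sigma_y = sigma0 + k / sqrt(d)
d = 62 um = 6.2e-05 m
sigma_y = 55 + 0.92 / sqrt(6.2e-05)
sigma_y = 171.8 MPa


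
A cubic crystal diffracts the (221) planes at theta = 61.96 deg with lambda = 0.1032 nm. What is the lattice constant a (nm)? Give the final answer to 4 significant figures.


d = lambda / (2*sin(theta))
d = 0.1032 / (2*sin(61.96 deg))
d = 0.0584623 nm
a = d * sqrt(h^2+k^2+l^2) = 0.0584623 * sqrt(9)
a = 0.1754 nm


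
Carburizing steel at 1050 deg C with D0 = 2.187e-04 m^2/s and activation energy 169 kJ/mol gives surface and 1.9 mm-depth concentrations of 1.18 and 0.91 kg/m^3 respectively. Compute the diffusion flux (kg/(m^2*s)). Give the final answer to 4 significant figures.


Step 1: D = D0 * exp(-Qd/(R*T))
T = 1050 + 273.15 = 1323.15 K
D = 2.187e-04 * exp(-169e3 / (8.314 * 1323.15)) = 4.65492e-11 m^2/s
Step 2: J = D * (C1 - C2) / dx
J = 4.65492e-11 * (1.18 - 0.91) / 1.9e-03
J = 6.615e-09 kg/(m^2*s)


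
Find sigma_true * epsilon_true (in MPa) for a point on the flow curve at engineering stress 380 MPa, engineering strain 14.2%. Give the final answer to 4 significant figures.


sigma_true = sigma_eng * (1 + epsilon_eng)
sigma_true = 380 * (1 + 0.142) = 433.96 MPa
epsilon_true = ln(1 + epsilon_eng)
epsilon_true = ln(1 + 0.142) = 0.132781
sigma_true * epsilon_true = 433.96 * 0.132781 = 57.62 MPa


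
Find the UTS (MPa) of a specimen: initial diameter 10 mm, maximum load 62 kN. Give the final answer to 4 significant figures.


A0 = pi*(d/2)^2 = pi*(10/2)^2 = 78.5398 mm^2
UTS = F_max / A0 = 62*1000 / 78.5398
UTS = 789.4 MPa


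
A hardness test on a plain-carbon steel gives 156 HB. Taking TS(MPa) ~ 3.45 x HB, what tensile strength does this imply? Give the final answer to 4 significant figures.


TS (MPa) = 3.45 * HB
TS = 3.45 * 156
TS = 538.2 MPa


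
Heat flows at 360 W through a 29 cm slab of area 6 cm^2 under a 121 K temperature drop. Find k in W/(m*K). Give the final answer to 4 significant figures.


k = Q*L / (A*dT)
L = 0.29 m, A = 6e-04 m^2
k = 360 * 0.29 / (6e-04 * 121)
k = 1438 W/(m*K)


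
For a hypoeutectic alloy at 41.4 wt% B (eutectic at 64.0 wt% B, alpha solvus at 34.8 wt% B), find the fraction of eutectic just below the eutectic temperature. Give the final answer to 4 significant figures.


f_primary = (C_e - C0) / (C_e - C_alpha_max)
f_primary = (64.0 - 41.4) / (64.0 - 34.8)
f_primary = 0.773973
f_eutectic = 1 - 0.773973 = 0.226


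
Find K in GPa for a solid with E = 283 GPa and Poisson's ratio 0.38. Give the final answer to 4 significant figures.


K = E / (3*(1-2*nu))
K = 283 / (3*(1-2*0.38))
K = 393.1 GPa


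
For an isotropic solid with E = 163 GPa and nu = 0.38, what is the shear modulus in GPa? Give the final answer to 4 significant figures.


G = E / (2*(1+nu))
G = 163 / (2*(1+0.38))
G = 59.06 GPa


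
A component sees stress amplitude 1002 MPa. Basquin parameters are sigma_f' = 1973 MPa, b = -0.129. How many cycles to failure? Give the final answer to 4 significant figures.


sigma_a = sigma_f' * (2*Nf)^b
2*Nf = (sigma_a / sigma_f')^(1/b)
2*Nf = (1002 / 1973)^(1/-0.129)
2*Nf = 191.021
Nf = 95.51 cycles


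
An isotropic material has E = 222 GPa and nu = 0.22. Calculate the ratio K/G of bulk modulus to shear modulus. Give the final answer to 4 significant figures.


G = E / (2*(1+nu))
G = 222 / (2*(1+0.22)) = 90.9836 GPa
K = E / (3*(1-2*nu))
K = 222 / (3*(1-2*0.22)) = 132.143 GPa
K/G = 132.143 / 90.9836 = 1.452


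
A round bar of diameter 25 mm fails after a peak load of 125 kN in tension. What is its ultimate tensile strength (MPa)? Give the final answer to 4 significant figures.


A0 = pi*(d/2)^2 = pi*(25/2)^2 = 490.874 mm^2
UTS = F_max / A0 = 125*1000 / 490.874
UTS = 254.6 MPa


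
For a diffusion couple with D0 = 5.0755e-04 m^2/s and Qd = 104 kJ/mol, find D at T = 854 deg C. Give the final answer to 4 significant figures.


D = D0 * exp(-Qd / (R*T))
T = 1127.15 K
D = 5.0755e-04 * exp(-104e3 / (8.314 * 1127.15))
D = 7.686e-09 m^2/s


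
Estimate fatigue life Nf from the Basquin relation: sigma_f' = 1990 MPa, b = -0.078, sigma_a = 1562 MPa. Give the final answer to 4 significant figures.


sigma_a = sigma_f' * (2*Nf)^b
2*Nf = (sigma_a / sigma_f')^(1/b)
2*Nf = (1562 / 1990)^(1/-0.078)
2*Nf = 22.3028
Nf = 11.15 cycles


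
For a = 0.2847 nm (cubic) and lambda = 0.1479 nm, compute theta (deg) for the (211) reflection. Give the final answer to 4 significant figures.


d = a / sqrt(h^2+k^2+l^2)
d = 0.2847 / sqrt(6) = 0.116228 nm
lambda = 2*d*sin(theta)  =>  sin(theta) = lambda / (2*d)
sin(theta) = 0.1479 / (2 * 0.116228) = 0.636248
theta = 39.51 deg


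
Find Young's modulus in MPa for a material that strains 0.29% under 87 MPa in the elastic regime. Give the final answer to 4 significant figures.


E = sigma / epsilon
epsilon = 0.29% = 2.9e-03
E = 87 / 2.9e-03
E = 30000 MPa


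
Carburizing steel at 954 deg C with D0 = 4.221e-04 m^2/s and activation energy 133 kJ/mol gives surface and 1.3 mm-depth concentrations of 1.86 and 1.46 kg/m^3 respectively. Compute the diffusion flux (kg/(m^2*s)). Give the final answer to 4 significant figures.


Step 1: D = D0 * exp(-Qd/(R*T))
T = 954 + 273.15 = 1227.15 K
D = 4.221e-04 * exp(-133e3 / (8.314 * 1227.15)) = 9.20359e-10 m^2/s
Step 2: J = D * (C1 - C2) / dx
J = 9.20359e-10 * (1.86 - 1.46) / 1.3e-03
J = 2.832e-07 kg/(m^2*s)


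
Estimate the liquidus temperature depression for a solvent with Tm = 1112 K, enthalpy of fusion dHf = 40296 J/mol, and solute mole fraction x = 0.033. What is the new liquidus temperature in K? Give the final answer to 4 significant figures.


dT = R*Tm^2*x / dHf
dT = 8.314 * 1112^2 * 0.033 / 40296
dT = 8.41921 K
T_new = 1112 - 8.41921 = 1104 K


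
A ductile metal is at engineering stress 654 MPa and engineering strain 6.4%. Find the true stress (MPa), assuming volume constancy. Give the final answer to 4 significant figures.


sigma_true = sigma_eng * (1 + epsilon_eng)
sigma_true = 654 * (1 + 0.064)
sigma_true = 695.9 MPa


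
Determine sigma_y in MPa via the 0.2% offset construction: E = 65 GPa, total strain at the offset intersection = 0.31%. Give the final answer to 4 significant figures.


Offset strain = 0.002
Elastic strain at yield = total_strain - offset = 3.1e-03 - 0.002 = 1.1e-03
sigma_y = E * elastic_strain = 65000 * 1.1e-03
sigma_y = 71.5 MPa


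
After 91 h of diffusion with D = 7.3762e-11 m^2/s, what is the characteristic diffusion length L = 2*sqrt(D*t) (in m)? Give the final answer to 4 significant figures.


t = 91 hr = 327600 s
Diffusion length = 2*sqrt(D*t)
= 2*sqrt(7.3762e-11 * 327600)
= 9.831e-03 m


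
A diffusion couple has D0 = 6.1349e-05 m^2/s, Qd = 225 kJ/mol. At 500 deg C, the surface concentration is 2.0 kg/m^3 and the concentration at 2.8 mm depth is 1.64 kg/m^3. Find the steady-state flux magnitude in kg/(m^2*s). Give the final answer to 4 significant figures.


Step 1: D = D0 * exp(-Qd/(R*T))
T = 500 + 273.15 = 773.15 K
D = 6.1349e-05 * exp(-225e3 / (8.314 * 773.15)) = 3.85546e-20 m^2/s
Step 2: J = D * (C1 - C2) / dx
J = 3.85546e-20 * (2.0 - 1.64) / 2.8e-03
J = 4.957e-18 kg/(m^2*s)


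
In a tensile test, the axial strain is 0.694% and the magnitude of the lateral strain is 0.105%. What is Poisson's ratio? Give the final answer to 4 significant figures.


nu = -epsilon_lat / epsilon_axial
Lateral strain is contraction (negative), so using magnitudes:
nu = 0.105 / 0.694
nu = 0.1513


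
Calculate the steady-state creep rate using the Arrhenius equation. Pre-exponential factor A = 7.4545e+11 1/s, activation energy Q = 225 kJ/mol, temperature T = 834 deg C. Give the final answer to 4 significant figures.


rate = A * exp(-Q / (R*T))
T = 834 + 273.15 = 1107.15 K
rate = 7.4545e+11 * exp(-225e3 / (8.314 * 1107.15))
rate = 18.06 1/s


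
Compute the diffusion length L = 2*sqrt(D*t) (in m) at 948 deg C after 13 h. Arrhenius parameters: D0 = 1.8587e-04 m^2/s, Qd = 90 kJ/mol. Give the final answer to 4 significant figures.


Step 1: D = D0 * exp(-Qd/(R*T))
T = 1221.15 K
D = 1.8587e-04 * exp(-90e3 / (8.314 * 1221.15)) = 2.62618e-08 m^2/s
Step 2: L = 2*sqrt(D*t)
t = 13 h = 46800 s
L = 2*sqrt(2.62618e-08 * 46800) = 0.07012 m


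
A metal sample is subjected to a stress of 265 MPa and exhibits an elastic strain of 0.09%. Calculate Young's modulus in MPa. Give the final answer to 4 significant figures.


E = sigma / epsilon
epsilon = 0.09% = 9e-04
E = 265 / 9e-04
E = 294400 MPa


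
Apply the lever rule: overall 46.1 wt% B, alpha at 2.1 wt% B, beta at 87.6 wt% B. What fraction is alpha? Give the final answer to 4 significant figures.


f_alpha = (C_beta - C0) / (C_beta - C_alpha)
f_alpha = (87.6 - 46.1) / (87.6 - 2.1)
f_alpha = 0.4854


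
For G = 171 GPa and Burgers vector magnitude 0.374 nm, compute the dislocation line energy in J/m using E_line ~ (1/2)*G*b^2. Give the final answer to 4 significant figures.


E = G*b^2/2
b = 0.374 nm = 3.74e-10 m
G = 171 GPa = 1.71e+11 Pa
E = 0.5 * 1.71e+11 * (3.74e-10)^2
E = 1.196e-08 J/m


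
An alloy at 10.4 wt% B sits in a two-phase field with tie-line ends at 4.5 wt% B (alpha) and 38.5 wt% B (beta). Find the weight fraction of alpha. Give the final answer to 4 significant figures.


f_alpha = (C_beta - C0) / (C_beta - C_alpha)
f_alpha = (38.5 - 10.4) / (38.5 - 4.5)
f_alpha = 0.8265


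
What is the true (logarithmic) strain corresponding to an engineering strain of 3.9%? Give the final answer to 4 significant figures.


epsilon_true = ln(1 + epsilon_eng)
epsilon_true = ln(1 + 0.039)
epsilon_true = 0.03826


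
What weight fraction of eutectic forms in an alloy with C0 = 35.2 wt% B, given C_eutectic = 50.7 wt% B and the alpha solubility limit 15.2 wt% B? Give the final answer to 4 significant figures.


f_primary = (C_e - C0) / (C_e - C_alpha_max)
f_primary = (50.7 - 35.2) / (50.7 - 15.2)
f_primary = 0.43662
f_eutectic = 1 - 0.43662 = 0.5634


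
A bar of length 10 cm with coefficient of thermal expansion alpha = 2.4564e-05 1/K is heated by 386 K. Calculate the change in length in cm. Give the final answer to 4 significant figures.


dL = L0 * alpha * dT
dL = 10 * 2.4564e-05 * 386
dL = 0.09482 cm


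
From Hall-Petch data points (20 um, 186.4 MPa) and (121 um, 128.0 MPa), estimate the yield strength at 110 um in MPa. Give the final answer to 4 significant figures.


sigma_y = sigma0 + k / sqrt(d)
1/sqrt(d1) = 1/sqrt(2e-05) = 223.607;  1/sqrt(d2) = 90.9091
k = (sigma1 - sigma2) / (1/sqrt(d1) - 1/sqrt(d2)) = (186.4 - 128.0) / (223.607 - 90.9091) = 0.440098 MPa*m^0.5
sigma0 = sigma1 - k/sqrt(d1) = 186.4 - 0.440098*223.607 = 87.9911 MPa
sigma_y(d3) = 87.9911 + 0.440098 / sqrt(1.1e-04) = 130 MPa


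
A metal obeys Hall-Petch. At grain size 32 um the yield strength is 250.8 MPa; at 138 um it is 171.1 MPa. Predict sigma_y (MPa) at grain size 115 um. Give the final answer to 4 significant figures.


sigma_y = sigma0 + k / sqrt(d)
1/sqrt(d1) = 1/sqrt(3.2e-05) = 176.777;  1/sqrt(d2) = 85.1257
k = (sigma1 - sigma2) / (1/sqrt(d1) - 1/sqrt(d2)) = (250.8 - 171.1) / (176.777 - 85.1257) = 0.869603 MPa*m^0.5
sigma0 = sigma1 - k/sqrt(d1) = 250.8 - 0.869603*176.777 = 97.0745 MPa
sigma_y(d3) = 97.0745 + 0.869603 / sqrt(1.15e-04) = 178.2 MPa


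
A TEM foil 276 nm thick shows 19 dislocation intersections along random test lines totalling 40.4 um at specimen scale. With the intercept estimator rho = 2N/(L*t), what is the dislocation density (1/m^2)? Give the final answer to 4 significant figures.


rho = 2N / (L * t)
L = 40.4 um = 4.04e-05 m, t = 276 nm = 2.76e-07 m
rho = 2 * 19 / (4.04e-05 * 2.76e-07)
rho = 3.408e+12 1/m^2


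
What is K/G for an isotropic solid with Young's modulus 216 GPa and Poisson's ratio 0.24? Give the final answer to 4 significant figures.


G = E / (2*(1+nu))
G = 216 / (2*(1+0.24)) = 87.0968 GPa
K = E / (3*(1-2*nu))
K = 216 / (3*(1-2*0.24)) = 138.462 GPa
K/G = 138.462 / 87.0968 = 1.59


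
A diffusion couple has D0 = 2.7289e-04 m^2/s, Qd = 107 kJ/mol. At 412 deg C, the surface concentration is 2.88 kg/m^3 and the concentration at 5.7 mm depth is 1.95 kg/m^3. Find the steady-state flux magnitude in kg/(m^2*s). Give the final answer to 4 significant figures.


Step 1: D = D0 * exp(-Qd/(R*T))
T = 412 + 273.15 = 685.15 K
D = 2.7289e-04 * exp(-107e3 / (8.314 * 685.15)) = 1.89758e-12 m^2/s
Step 2: J = D * (C1 - C2) / dx
J = 1.89758e-12 * (2.88 - 1.95) / 5.7e-03
J = 3.096e-10 kg/(m^2*s)


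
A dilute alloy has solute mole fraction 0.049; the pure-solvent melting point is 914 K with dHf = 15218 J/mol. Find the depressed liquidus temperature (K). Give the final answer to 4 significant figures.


dT = R*Tm^2*x / dHf
dT = 8.314 * 914^2 * 0.049 / 15218
dT = 22.3636 K
T_new = 914 - 22.3636 = 891.6 K


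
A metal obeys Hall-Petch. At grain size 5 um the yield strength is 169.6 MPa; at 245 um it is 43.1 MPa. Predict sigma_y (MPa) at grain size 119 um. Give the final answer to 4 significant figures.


sigma_y = sigma0 + k / sqrt(d)
1/sqrt(d1) = 1/sqrt(5e-06) = 447.214;  1/sqrt(d2) = 63.8877
k = (sigma1 - sigma2) / (1/sqrt(d1) - 1/sqrt(d2)) = (169.6 - 43.1) / (447.214 - 63.8877) = 0.330006 MPa*m^0.5
sigma0 = sigma1 - k/sqrt(d1) = 169.6 - 0.330006*447.214 = 22.0167 MPa
sigma_y(d3) = 22.0167 + 0.330006 / sqrt(1.19e-04) = 52.27 MPa


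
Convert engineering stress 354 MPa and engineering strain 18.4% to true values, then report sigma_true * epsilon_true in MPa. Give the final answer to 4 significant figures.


sigma_true = sigma_eng * (1 + epsilon_eng)
sigma_true = 354 * (1 + 0.184) = 419.136 MPa
epsilon_true = ln(1 + epsilon_eng)
epsilon_true = ln(1 + 0.184) = 0.168899
sigma_true * epsilon_true = 419.136 * 0.168899 = 70.79 MPa


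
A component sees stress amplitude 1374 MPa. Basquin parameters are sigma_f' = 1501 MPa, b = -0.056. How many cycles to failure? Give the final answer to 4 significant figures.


sigma_a = sigma_f' * (2*Nf)^b
2*Nf = (sigma_a / sigma_f')^(1/b)
2*Nf = (1374 / 1501)^(1/-0.056)
2*Nf = 4.84849
Nf = 2.424 cycles


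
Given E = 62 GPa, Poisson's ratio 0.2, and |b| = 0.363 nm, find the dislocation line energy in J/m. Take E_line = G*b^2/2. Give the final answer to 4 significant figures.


Step 1: G = E / (2*(1+nu))
G = 62 / (2*(1+0.2)) = 25.8333 GPa = 2.58333e+10 Pa
Step 2: E_line = G*b^2/2
b = 0.363 nm = 3.63e-10 m
E_line = 0.5 * 2.58333e+10 * (3.63e-10)^2 = 1.702e-09 J/m


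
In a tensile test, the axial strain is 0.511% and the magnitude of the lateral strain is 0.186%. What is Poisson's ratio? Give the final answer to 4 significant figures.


nu = -epsilon_lat / epsilon_axial
Lateral strain is contraction (negative), so using magnitudes:
nu = 0.186 / 0.511
nu = 0.364


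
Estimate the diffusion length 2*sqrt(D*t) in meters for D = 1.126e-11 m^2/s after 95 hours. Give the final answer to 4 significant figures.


t = 95 hr = 342000 s
Diffusion length = 2*sqrt(D*t)
= 2*sqrt(1.126e-11 * 342000)
= 3.925e-03 m


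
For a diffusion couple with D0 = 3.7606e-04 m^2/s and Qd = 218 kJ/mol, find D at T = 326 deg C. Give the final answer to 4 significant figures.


D = D0 * exp(-Qd / (R*T))
T = 599.15 K
D = 3.7606e-04 * exp(-218e3 / (8.314 * 599.15))
D = 3.707e-23 m^2/s


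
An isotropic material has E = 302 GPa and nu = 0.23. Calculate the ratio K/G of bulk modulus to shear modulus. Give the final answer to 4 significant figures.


G = E / (2*(1+nu))
G = 302 / (2*(1+0.23)) = 122.764 GPa
K = E / (3*(1-2*nu))
K = 302 / (3*(1-2*0.23)) = 186.42 GPa
K/G = 186.42 / 122.764 = 1.519


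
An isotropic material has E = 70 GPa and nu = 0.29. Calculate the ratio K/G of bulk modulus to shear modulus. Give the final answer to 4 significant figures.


G = E / (2*(1+nu))
G = 70 / (2*(1+0.29)) = 27.1318 GPa
K = E / (3*(1-2*nu))
K = 70 / (3*(1-2*0.29)) = 55.5556 GPa
K/G = 55.5556 / 27.1318 = 2.048


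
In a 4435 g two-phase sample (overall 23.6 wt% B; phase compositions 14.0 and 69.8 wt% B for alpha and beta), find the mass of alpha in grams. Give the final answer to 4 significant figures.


f_alpha = (C_beta - C0) / (C_beta - C_alpha)
f_alpha = (69.8 - 23.6) / (69.8 - 14.0) = 0.827957
m_alpha = f_alpha * m_total = 0.827957 * 4435 = 3672 g


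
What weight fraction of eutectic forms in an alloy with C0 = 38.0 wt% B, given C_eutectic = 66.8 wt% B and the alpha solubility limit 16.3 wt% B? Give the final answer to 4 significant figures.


f_primary = (C_e - C0) / (C_e - C_alpha_max)
f_primary = (66.8 - 38.0) / (66.8 - 16.3)
f_primary = 0.570297
f_eutectic = 1 - 0.570297 = 0.4297


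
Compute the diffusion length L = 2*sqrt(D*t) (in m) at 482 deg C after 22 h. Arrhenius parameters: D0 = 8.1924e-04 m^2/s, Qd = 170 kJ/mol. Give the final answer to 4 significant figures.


Step 1: D = D0 * exp(-Qd/(R*T))
T = 755.15 K
D = 8.1924e-04 * exp(-170e3 / (8.314 * 755.15)) = 1.42522e-15 m^2/s
Step 2: L = 2*sqrt(D*t)
t = 22 h = 79200 s
L = 2*sqrt(1.42522e-15 * 79200) = 2.125e-05 m


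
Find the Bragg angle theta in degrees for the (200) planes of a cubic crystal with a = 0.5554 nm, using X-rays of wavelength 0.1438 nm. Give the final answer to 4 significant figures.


d = a / sqrt(h^2+k^2+l^2)
d = 0.5554 / sqrt(4) = 0.2777 nm
lambda = 2*d*sin(theta)  =>  sin(theta) = lambda / (2*d)
sin(theta) = 0.1438 / (2 * 0.2777) = 0.258912
theta = 15.01 deg


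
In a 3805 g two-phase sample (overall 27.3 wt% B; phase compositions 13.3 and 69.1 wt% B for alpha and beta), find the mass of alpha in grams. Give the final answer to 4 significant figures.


f_alpha = (C_beta - C0) / (C_beta - C_alpha)
f_alpha = (69.1 - 27.3) / (69.1 - 13.3) = 0.749104
m_alpha = f_alpha * m_total = 0.749104 * 3805 = 2850 g


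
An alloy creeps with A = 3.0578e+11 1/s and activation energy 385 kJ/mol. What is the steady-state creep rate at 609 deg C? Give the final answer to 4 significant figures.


rate = A * exp(-Q / (R*T))
T = 609 + 273.15 = 882.15 K
rate = 3.0578e+11 * exp(-385e3 / (8.314 * 882.15))
rate = 4.871e-12 1/s


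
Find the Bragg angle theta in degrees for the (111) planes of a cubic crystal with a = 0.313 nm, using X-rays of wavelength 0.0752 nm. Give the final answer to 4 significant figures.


d = a / sqrt(h^2+k^2+l^2)
d = 0.313 / sqrt(3) = 0.180711 nm
lambda = 2*d*sin(theta)  =>  sin(theta) = lambda / (2*d)
sin(theta) = 0.0752 / (2 * 0.180711) = 0.208067
theta = 12.01 deg


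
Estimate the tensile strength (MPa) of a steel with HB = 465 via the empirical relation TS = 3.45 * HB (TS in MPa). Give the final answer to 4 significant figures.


TS (MPa) = 3.45 * HB
TS = 3.45 * 465
TS = 1604 MPa


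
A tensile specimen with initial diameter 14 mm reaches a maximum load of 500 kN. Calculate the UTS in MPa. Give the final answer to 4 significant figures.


A0 = pi*(d/2)^2 = pi*(14/2)^2 = 153.938 mm^2
UTS = F_max / A0 = 500*1000 / 153.938
UTS = 3248 MPa


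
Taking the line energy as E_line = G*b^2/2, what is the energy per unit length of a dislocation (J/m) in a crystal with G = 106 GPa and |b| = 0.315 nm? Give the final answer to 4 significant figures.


E = G*b^2/2
b = 0.315 nm = 3.15e-10 m
G = 106 GPa = 1.06e+11 Pa
E = 0.5 * 1.06e+11 * (3.15e-10)^2
E = 5.259e-09 J/m


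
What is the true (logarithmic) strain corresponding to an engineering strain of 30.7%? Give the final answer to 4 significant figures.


epsilon_true = ln(1 + epsilon_eng)
epsilon_true = ln(1 + 0.307)
epsilon_true = 0.2677


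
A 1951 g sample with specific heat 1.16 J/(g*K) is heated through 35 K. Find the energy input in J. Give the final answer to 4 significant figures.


Q = m * cp * dT
Q = 1951 * 1.16 * 35
Q = 79210 J


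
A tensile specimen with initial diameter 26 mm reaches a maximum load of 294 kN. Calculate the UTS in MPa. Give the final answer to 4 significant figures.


A0 = pi*(d/2)^2 = pi*(26/2)^2 = 530.929 mm^2
UTS = F_max / A0 = 294*1000 / 530.929
UTS = 553.7 MPa


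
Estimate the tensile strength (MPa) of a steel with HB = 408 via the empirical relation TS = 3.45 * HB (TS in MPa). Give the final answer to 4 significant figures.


TS (MPa) = 3.45 * HB
TS = 3.45 * 408
TS = 1408 MPa


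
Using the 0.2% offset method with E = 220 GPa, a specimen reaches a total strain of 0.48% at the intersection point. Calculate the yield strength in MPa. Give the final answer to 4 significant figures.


Offset strain = 0.002
Elastic strain at yield = total_strain - offset = 4.8e-03 - 0.002 = 2.8e-03
sigma_y = E * elastic_strain = 220000 * 2.8e-03
sigma_y = 616 MPa


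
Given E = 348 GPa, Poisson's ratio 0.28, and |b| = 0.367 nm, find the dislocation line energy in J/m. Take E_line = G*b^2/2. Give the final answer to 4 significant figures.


Step 1: G = E / (2*(1+nu))
G = 348 / (2*(1+0.28)) = 135.938 GPa = 1.35938e+11 Pa
Step 2: E_line = G*b^2/2
b = 0.367 nm = 3.67e-10 m
E_line = 0.5 * 1.35938e+11 * (3.67e-10)^2 = 9.155e-09 J/m


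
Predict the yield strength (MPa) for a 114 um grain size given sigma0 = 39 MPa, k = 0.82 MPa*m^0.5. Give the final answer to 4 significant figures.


sigma_y = sigma0 + k / sqrt(d)
d = 114 um = 1.14e-04 m
sigma_y = 39 + 0.82 / sqrt(1.14e-04)
sigma_y = 115.8 MPa


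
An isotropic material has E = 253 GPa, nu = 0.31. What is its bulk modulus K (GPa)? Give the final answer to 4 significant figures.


K = E / (3*(1-2*nu))
K = 253 / (3*(1-2*0.31))
K = 221.9 GPa


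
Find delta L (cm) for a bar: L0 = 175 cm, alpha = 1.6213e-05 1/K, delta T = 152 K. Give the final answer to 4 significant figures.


dL = L0 * alpha * dT
dL = 175 * 1.6213e-05 * 152
dL = 0.4313 cm


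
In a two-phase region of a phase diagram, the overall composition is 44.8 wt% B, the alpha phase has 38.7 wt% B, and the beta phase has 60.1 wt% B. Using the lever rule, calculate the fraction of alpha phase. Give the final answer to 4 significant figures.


f_alpha = (C_beta - C0) / (C_beta - C_alpha)
f_alpha = (60.1 - 44.8) / (60.1 - 38.7)
f_alpha = 0.715


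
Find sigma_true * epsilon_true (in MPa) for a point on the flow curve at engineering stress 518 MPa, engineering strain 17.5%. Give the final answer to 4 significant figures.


sigma_true = sigma_eng * (1 + epsilon_eng)
sigma_true = 518 * (1 + 0.175) = 608.65 MPa
epsilon_true = ln(1 + epsilon_eng)
epsilon_true = ln(1 + 0.175) = 0.161268
sigma_true * epsilon_true = 608.65 * 0.161268 = 98.16 MPa


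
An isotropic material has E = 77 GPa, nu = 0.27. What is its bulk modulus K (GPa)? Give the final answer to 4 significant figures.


K = E / (3*(1-2*nu))
K = 77 / (3*(1-2*0.27))
K = 55.8 GPa


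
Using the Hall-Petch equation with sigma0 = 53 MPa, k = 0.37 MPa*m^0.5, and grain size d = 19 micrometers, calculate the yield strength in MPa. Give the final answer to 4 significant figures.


sigma_y = sigma0 + k / sqrt(d)
d = 19 um = 1.9e-05 m
sigma_y = 53 + 0.37 / sqrt(1.9e-05)
sigma_y = 137.9 MPa


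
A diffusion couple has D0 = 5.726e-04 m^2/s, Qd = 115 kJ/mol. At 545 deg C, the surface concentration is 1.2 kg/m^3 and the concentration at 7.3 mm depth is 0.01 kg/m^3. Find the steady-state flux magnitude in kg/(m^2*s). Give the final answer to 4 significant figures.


Step 1: D = D0 * exp(-Qd/(R*T))
T = 545 + 273.15 = 818.15 K
D = 5.726e-04 * exp(-115e3 / (8.314 * 818.15)) = 2.60275e-11 m^2/s
Step 2: J = D * (C1 - C2) / dx
J = 2.60275e-11 * (1.2 - 0.01) / 7.3e-03
J = 4.243e-09 kg/(m^2*s)


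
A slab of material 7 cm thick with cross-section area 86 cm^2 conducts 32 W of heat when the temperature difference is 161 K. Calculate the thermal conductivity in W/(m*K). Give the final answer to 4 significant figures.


k = Q*L / (A*dT)
L = 0.07 m, A = 8.6e-03 m^2
k = 32 * 0.07 / (8.6e-03 * 161)
k = 1.618 W/(m*K)


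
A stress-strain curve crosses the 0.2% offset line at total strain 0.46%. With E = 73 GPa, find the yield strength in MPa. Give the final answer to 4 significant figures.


Offset strain = 0.002
Elastic strain at yield = total_strain - offset = 4.6e-03 - 0.002 = 2.6e-03
sigma_y = E * elastic_strain = 73000 * 2.6e-03
sigma_y = 189.8 MPa


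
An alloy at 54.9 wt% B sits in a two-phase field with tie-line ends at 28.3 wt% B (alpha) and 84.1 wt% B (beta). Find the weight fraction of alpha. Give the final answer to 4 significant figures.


f_alpha = (C_beta - C0) / (C_beta - C_alpha)
f_alpha = (84.1 - 54.9) / (84.1 - 28.3)
f_alpha = 0.5233


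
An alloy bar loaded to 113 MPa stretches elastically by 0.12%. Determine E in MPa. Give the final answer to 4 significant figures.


E = sigma / epsilon
epsilon = 0.12% = 1.2e-03
E = 113 / 1.2e-03
E = 94170 MPa


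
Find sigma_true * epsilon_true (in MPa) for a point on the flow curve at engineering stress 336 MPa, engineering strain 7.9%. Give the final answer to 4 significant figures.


sigma_true = sigma_eng * (1 + epsilon_eng)
sigma_true = 336 * (1 + 0.079) = 362.544 MPa
epsilon_true = ln(1 + epsilon_eng)
epsilon_true = ln(1 + 0.079) = 0.0760347
sigma_true * epsilon_true = 362.544 * 0.0760347 = 27.57 MPa


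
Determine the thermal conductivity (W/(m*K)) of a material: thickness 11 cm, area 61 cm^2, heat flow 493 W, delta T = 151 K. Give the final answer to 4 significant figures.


k = Q*L / (A*dT)
L = 0.11 m, A = 6.1e-03 m^2
k = 493 * 0.11 / (6.1e-03 * 151)
k = 58.88 W/(m*K)


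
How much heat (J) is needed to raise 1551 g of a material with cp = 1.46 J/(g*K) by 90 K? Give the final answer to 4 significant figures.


Q = m * cp * dT
Q = 1551 * 1.46 * 90
Q = 203800 J


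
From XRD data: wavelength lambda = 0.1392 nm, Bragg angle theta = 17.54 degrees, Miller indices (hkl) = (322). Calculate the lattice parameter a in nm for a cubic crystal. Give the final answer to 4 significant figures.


d = lambda / (2*sin(theta))
d = 0.1392 / (2*sin(17.54 deg))
d = 0.230944 nm
a = d * sqrt(h^2+k^2+l^2) = 0.230944 * sqrt(17)
a = 0.9522 nm


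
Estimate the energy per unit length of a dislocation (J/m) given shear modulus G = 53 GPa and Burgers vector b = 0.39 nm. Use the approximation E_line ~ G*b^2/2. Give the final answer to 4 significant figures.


E = G*b^2/2
b = 0.39 nm = 3.9e-10 m
G = 53 GPa = 5.3e+10 Pa
E = 0.5 * 5.3e+10 * (3.9e-10)^2
E = 4.031e-09 J/m


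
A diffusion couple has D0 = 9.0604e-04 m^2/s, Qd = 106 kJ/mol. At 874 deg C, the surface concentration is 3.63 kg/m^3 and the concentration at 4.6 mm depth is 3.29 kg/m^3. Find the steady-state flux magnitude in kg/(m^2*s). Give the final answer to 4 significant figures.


Step 1: D = D0 * exp(-Qd/(R*T))
T = 874 + 273.15 = 1147.15 K
D = 9.0604e-04 * exp(-106e3 / (8.314 * 1147.15)) = 1.35002e-08 m^2/s
Step 2: J = D * (C1 - C2) / dx
J = 1.35002e-08 * (3.63 - 3.29) / 4.6e-03
J = 9.978e-07 kg/(m^2*s)


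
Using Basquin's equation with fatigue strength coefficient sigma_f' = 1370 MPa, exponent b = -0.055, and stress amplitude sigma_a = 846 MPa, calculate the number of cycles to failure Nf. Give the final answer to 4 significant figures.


sigma_a = sigma_f' * (2*Nf)^b
2*Nf = (sigma_a / sigma_f')^(1/b)
2*Nf = (846 / 1370)^(1/-0.055)
2*Nf = 6402.76
Nf = 3201 cycles


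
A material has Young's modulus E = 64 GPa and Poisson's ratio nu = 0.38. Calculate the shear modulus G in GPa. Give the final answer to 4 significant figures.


G = E / (2*(1+nu))
G = 64 / (2*(1+0.38))
G = 23.19 GPa


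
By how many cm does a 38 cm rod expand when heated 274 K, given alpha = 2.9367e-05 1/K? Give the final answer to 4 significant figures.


dL = L0 * alpha * dT
dL = 38 * 2.9367e-05 * 274
dL = 0.3058 cm


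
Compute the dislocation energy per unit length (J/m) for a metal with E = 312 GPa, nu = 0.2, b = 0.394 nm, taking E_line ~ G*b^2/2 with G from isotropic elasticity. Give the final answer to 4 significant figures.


Step 1: G = E / (2*(1+nu))
G = 312 / (2*(1+0.2)) = 130 GPa = 1.3e+11 Pa
Step 2: E_line = G*b^2/2
b = 0.394 nm = 3.94e-10 m
E_line = 0.5 * 1.3e+11 * (3.94e-10)^2 = 1.009e-08 J/m


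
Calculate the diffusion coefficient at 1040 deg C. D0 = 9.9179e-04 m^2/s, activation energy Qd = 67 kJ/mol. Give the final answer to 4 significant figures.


D = D0 * exp(-Qd / (R*T))
T = 1313.15 K
D = 9.9179e-04 * exp(-67e3 / (8.314 * 1313.15))
D = 2.144e-06 m^2/s


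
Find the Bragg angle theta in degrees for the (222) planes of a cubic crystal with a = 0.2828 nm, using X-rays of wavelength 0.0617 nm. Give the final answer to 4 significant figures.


d = a / sqrt(h^2+k^2+l^2)
d = 0.2828 / sqrt(12) = 0.0816373 nm
lambda = 2*d*sin(theta)  =>  sin(theta) = lambda / (2*d)
sin(theta) = 0.0617 / (2 * 0.0816373) = 0.377891
theta = 22.2 deg


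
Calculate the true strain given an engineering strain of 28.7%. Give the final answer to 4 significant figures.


epsilon_true = ln(1 + epsilon_eng)
epsilon_true = ln(1 + 0.287)
epsilon_true = 0.2523


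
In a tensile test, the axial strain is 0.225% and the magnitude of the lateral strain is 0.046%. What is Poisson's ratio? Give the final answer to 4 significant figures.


nu = -epsilon_lat / epsilon_axial
Lateral strain is contraction (negative), so using magnitudes:
nu = 0.046 / 0.225
nu = 0.2044


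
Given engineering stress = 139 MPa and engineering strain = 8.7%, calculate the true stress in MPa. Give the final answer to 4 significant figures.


sigma_true = sigma_eng * (1 + epsilon_eng)
sigma_true = 139 * (1 + 0.087)
sigma_true = 151.1 MPa


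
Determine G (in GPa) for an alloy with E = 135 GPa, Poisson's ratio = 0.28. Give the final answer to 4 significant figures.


G = E / (2*(1+nu))
G = 135 / (2*(1+0.28))
G = 52.73 GPa


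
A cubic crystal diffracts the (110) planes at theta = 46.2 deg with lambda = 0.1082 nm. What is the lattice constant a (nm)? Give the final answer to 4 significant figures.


d = lambda / (2*sin(theta))
d = 0.1082 / (2*sin(46.2 deg))
d = 0.0749556 nm
a = d * sqrt(h^2+k^2+l^2) = 0.0749556 * sqrt(2)
a = 0.106 nm


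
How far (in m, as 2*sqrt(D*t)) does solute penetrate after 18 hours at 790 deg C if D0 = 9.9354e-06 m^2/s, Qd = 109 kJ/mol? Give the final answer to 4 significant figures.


Step 1: D = D0 * exp(-Qd/(R*T))
T = 1063.15 K
D = 9.9354e-06 * exp(-109e3 / (8.314 * 1063.15)) = 4.38136e-11 m^2/s
Step 2: L = 2*sqrt(D*t)
t = 18 h = 64800 s
L = 2*sqrt(4.38136e-11 * 64800) = 3.37e-03 m


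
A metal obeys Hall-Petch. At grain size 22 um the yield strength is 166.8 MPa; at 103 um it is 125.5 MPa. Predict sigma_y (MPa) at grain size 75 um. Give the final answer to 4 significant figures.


sigma_y = sigma0 + k / sqrt(d)
1/sqrt(d1) = 1/sqrt(2.2e-05) = 213.201;  1/sqrt(d2) = 98.5329
k = (sigma1 - sigma2) / (1/sqrt(d1) - 1/sqrt(d2)) = (166.8 - 125.5) / (213.201 - 98.5329) = 0.360171 MPa*m^0.5
sigma0 = sigma1 - k/sqrt(d1) = 166.8 - 0.360171*213.201 = 90.0113 MPa
sigma_y(d3) = 90.0113 + 0.360171 / sqrt(7.5e-05) = 131.6 MPa


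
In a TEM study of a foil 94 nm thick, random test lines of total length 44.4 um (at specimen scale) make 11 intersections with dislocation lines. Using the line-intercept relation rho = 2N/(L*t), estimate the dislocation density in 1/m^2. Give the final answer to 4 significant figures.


rho = 2N / (L * t)
L = 44.4 um = 4.44e-05 m, t = 94 nm = 9.4e-08 m
rho = 2 * 11 / (4.44e-05 * 9.4e-08)
rho = 5.271e+12 1/m^2


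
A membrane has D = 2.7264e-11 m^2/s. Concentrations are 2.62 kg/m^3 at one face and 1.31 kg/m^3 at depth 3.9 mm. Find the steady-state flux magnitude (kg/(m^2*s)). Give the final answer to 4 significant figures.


J = -D * (dC/dx) = D * (C1 - C2) / dx
J = 2.7264e-11 * (2.62 - 1.31) / 3.9e-03
J = 9.158e-09 kg/(m^2*s)


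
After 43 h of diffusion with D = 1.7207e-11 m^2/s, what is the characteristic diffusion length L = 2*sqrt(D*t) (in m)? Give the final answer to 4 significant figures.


t = 43 hr = 154800 s
Diffusion length = 2*sqrt(D*t)
= 2*sqrt(1.7207e-11 * 154800)
= 3.264e-03 m


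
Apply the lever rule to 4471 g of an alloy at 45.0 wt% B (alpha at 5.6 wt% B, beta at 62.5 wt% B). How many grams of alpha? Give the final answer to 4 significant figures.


f_alpha = (C_beta - C0) / (C_beta - C_alpha)
f_alpha = (62.5 - 45.0) / (62.5 - 5.6) = 0.307557
m_alpha = f_alpha * m_total = 0.307557 * 4471 = 1375 g


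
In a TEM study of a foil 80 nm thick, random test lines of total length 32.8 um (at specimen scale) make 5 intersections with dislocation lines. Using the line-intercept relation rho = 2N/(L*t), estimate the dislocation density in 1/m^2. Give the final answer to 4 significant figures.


rho = 2N / (L * t)
L = 32.8 um = 3.28e-05 m, t = 80 nm = 8e-08 m
rho = 2 * 5 / (3.28e-05 * 8e-08)
rho = 3.811e+12 1/m^2


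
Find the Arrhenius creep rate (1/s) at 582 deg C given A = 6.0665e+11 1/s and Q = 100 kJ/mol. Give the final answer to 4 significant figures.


rate = A * exp(-Q / (R*T))
T = 582 + 273.15 = 855.15 K
rate = 6.0665e+11 * exp(-100e3 / (8.314 * 855.15))
rate = 472600 1/s


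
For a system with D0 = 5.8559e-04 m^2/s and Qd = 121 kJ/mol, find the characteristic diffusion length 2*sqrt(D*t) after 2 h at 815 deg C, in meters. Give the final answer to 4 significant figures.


Step 1: D = D0 * exp(-Qd/(R*T))
T = 1088.15 K
D = 5.8559e-04 * exp(-121e3 / (8.314 * 1088.15)) = 9.09916e-10 m^2/s
Step 2: L = 2*sqrt(D*t)
t = 2 h = 7200 s
L = 2*sqrt(9.09916e-10 * 7200) = 5.119e-03 m


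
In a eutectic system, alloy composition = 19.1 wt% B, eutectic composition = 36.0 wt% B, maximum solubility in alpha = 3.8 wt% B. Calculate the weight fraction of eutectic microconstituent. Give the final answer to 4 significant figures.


f_primary = (C_e - C0) / (C_e - C_alpha_max)
f_primary = (36.0 - 19.1) / (36.0 - 3.8)
f_primary = 0.524845
f_eutectic = 1 - 0.524845 = 0.4752


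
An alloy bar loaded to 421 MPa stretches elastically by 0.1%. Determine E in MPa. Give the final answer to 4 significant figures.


E = sigma / epsilon
epsilon = 0.1% = 1e-03
E = 421 / 1e-03
E = 421000 MPa


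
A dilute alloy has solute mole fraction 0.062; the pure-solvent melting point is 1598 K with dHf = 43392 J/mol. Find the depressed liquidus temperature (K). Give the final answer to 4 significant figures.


dT = R*Tm^2*x / dHf
dT = 8.314 * 1598^2 * 0.062 / 43392
dT = 30.3351 K
T_new = 1598 - 30.3351 = 1568 K
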